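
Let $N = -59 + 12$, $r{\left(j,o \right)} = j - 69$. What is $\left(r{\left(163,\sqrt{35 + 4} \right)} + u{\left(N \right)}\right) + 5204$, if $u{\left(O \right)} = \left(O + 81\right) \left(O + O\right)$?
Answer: $2102$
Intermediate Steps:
$r{\left(j,o \right)} = -69 + j$
$N = -47$
$u{\left(O \right)} = 2 O \left(81 + O\right)$ ($u{\left(O \right)} = \left(81 + O\right) 2 O = 2 O \left(81 + O\right)$)
$\left(r{\left(163,\sqrt{35 + 4} \right)} + u{\left(N \right)}\right) + 5204 = \left(\left(-69 + 163\right) + 2 \left(-47\right) \left(81 - 47\right)\right) + 5204 = \left(94 + 2 \left(-47\right) 34\right) + 5204 = \left(94 - 3196\right) + 5204 = -3102 + 5204 = 2102$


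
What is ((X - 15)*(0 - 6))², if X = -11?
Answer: 24336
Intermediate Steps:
((X - 15)*(0 - 6))² = ((-11 - 15)*(0 - 6))² = (-26*(-6))² = 156² = 24336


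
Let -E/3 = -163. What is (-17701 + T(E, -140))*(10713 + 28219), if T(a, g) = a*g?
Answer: -3354420052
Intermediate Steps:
E = 489 (E = -3*(-163) = 489)
(-17701 + T(E, -140))*(10713 + 28219) = (-17701 + 489*(-140))*(10713 + 28219) = (-17701 - 68460)*38932 = -86161*38932 = -3354420052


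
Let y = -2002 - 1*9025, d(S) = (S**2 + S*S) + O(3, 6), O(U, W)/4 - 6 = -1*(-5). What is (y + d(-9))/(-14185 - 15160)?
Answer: 10821/29345 ≈ 0.36875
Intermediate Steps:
O(U, W) = 44 (O(U, W) = 24 + 4*(-1*(-5)) = 24 + 4*5 = 24 + 20 = 44)
d(S) = 44 + 2*S**2 (d(S) = (S**2 + S*S) + 44 = (S**2 + S**2) + 44 = 2*S**2 + 44 = 44 + 2*S**2)
y = -11027 (y = -2002 - 9025 = -11027)
(y + d(-9))/(-14185 - 15160) = (-11027 + (44 + 2*(-9)**2))/(-14185 - 15160) = (-11027 + (44 + 2*81))/(-29345) = (-11027 + (44 + 162))*(-1/29345) = (-11027 + 206)*(-1/29345) = -10821*(-1/29345) = 10821/29345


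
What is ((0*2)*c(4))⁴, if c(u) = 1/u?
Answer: 0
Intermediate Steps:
c(u) = 1/u
((0*2)*c(4))⁴ = ((0*2)/4)⁴ = (0*(¼))⁴ = 0⁴ = 0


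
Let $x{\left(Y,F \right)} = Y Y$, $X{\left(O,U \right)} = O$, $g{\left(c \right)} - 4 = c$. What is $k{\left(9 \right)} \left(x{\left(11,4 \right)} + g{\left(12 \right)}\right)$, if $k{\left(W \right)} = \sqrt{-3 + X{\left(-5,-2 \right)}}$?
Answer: $274 i \sqrt{2} \approx 387.49 i$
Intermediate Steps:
$g{\left(c \right)} = 4 + c$
$x{\left(Y,F \right)} = Y^{2}$
$k{\left(W \right)} = 2 i \sqrt{2}$ ($k{\left(W \right)} = \sqrt{-3 - 5} = \sqrt{-8} = 2 i \sqrt{2}$)
$k{\left(9 \right)} \left(x{\left(11,4 \right)} + g{\left(12 \right)}\right) = 2 i \sqrt{2} \left(11^{2} + \left(4 + 12\right)\right) = 2 i \sqrt{2} \left(121 + 16\right) = 2 i \sqrt{2} \cdot 137 = 274 i \sqrt{2}$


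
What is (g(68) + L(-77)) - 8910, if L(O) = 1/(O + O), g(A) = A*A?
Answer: -660045/154 ≈ -4286.0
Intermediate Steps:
g(A) = A**2
L(O) = 1/(2*O)
(g(68) + L(-77)) - 8910 = (68**2 + (1/2)/(-77)) - 8910 = (4624 + (1/2)*(-1/77)) - 8910 = (4624 - 1/154) - 8910 = 712095/154 - 8910 = -660045/154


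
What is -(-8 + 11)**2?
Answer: -9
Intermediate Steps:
-(-8 + 11)**2 = -1*3**2 = -1*9 = -9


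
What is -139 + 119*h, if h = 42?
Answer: 4859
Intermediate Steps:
-139 + 119*h = -139 + 119*42 = -139 + 4998 = 4859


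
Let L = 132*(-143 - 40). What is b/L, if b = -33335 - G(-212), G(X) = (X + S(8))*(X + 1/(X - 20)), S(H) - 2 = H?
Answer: 8834545/2802096 ≈ 3.1528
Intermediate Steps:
S(H) = 2 + H
G(X) = (10 + X)*(X + 1/(-20 + X)) (G(X) = (X + (2 + 8))*(X + 1/(X - 20)) = (X + 10)*(X + 1/(-20 + X)) = (10 + X)*(X + 1/(-20 + X)))
L = -24156 (L = 132*(-183) = -24156)
b = -8834545/116 (b = -33335 - (10 + (-212)³ - 199*(-212) - 10*(-212)²)/(-20 - 212) = -33335 - (10 - 9528128 + 42188 - 10*44944)/(-232) = -33335 - (-1)*(10 - 9528128 + 42188 - 449440)/232 = -33335 - (-1)*(-9935370)/232 = -33335 - 1*4967685/116 = -33335 - 4967685/116 = -8834545/116 ≈ -76160.)
b/L = -8834545/116/(-24156) = -8834545/116*(-1/24156) = 8834545/2802096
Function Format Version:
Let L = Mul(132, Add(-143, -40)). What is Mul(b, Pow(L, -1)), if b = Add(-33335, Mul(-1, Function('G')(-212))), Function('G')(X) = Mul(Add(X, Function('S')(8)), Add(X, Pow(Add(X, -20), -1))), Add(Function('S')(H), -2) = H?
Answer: Rational(8834545, 2802096) ≈ 3.1528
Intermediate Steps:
Function('S')(H) = Add(2, H)
Function('G')(X) = Mul(Add(10, X), Add(X, Pow(Add(-20, X), -1))) (Function('G')(X) = Mul(Add(X, Add(2, 8)), Add(X, Pow(Add(X, -20), -1))) = Mul(Add(X, 10), Add(X, Pow(Add(-20, X), -1))) = Mul(Add(10, X), Add(X, Pow(Add(-20, X), -1))))
L = -24156 (L = Mul(132, -183) = -24156)
b = Rational(-8834545, 116) (b = Add(-33335, Mul(-1, Mul(Pow(Add(-20, -212), -1), Add(10, Pow(-212, 3), Mul(-199, -212), Mul(-10, Pow(-212, 2)))))) = Add(-33335, Mul(-1, Mul(Pow(-232, -1), Add(10, -9528128, 42188, Mul(-10, 44944))))) = Add(-33335, Mul(-1, Mul(Rational(-1, 232), Add(10, -9528128, 42188, -449440)))) = Add(-33335, Mul(-1, Mul(Rational(-1, 232), -9935370))) = Add(-33335, Mul(-1, Rational(4967685, 116))) = Add(-33335, Rational(-4967685, 116)) = Rational(-8834545, 116) ≈ -76160.)
Mul(b, Pow(L, -1)) = Mul(Rational(-8834545, 116), Pow(-24156, -1)) = Mul(Rational(-8834545, 116), Rational(-1, 24156)) = Rational(8834545, 2802096)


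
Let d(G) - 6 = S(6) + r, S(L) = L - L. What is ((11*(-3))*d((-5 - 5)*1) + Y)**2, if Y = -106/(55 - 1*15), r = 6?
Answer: 63568729/400 ≈ 1.5892e+5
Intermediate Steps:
S(L) = 0
d(G) = 12 (d(G) = 6 + (0 + 6) = 6 + 6 = 12)
Y = -53/20 (Y = -106/(55 - 15) = -106/40 = -106*1/40 = -53/20 ≈ -2.6500)
((11*(-3))*d((-5 - 5)*1) + Y)**2 = ((11*(-3))*12 - 53/20)**2 = (-33*12 - 53/20)**2 = (-396 - 53/20)**2 = (-7973/20)**2 = 63568729/400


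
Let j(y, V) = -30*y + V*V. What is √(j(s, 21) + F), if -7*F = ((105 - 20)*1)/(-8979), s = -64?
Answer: √9327134919354/62853 ≈ 48.590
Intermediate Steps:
j(y, V) = V² - 30*y (j(y, V) = -30*y + V² = V² - 30*y)
F = 85/62853 (F = -(105 - 20)*1/(7*(-8979)) = -85*1*(-1)/(7*8979) = -85*(-1)/(7*8979) = -⅐*(-85/8979) = 85/62853 ≈ 0.0013524)
√(j(s, 21) + F) = √((21² - 30*(-64)) + 85/62853) = √((441 + 1920) + 85/62853) = √(2361 + 85/62853) = √(148396018/62853) = √9327134919354/62853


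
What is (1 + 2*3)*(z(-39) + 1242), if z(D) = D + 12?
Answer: 8505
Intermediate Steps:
z(D) = 12 + D
(1 + 2*3)*(z(-39) + 1242) = (1 + 2*3)*((12 - 39) + 1242) = (1 + 6)*(-27 + 1242) = 7*1215 = 8505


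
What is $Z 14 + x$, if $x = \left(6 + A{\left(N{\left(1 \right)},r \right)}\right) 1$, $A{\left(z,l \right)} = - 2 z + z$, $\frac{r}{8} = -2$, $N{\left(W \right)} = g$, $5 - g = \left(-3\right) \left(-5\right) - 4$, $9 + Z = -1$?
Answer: $-128$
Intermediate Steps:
$Z = -10$ ($Z = -9 - 1 = -10$)
$g = -6$ ($g = 5 - \left(\left(-3\right) \left(-5\right) - 4\right) = 5 - \left(15 - 4\right) = 5 - 11 = -6$)
$N{\left(W \right)} = -6$
$r = -16$ ($r = 8 \left(-2\right) = -16$)
$A{\left(z,l \right)} = - z$
$x = 12$ ($x = \left(6 - -6\right) 1 = \left(6 + 6\right) 1 = 12 \cdot 1 = 12$)
$Z 14 + x = \left(-10\right) 14 + 12 = -140 + 12 = -128$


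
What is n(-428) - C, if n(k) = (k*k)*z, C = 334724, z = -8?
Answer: -1800196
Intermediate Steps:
n(k) = -8*k**2 (n(k) = (k*k)*(-8) = k**2*(-8) = -8*k**2)
n(-428) - C = -8*(-428)**2 - 1*334724 = -8*183184 - 334724 = -1465472 - 334724 = -1800196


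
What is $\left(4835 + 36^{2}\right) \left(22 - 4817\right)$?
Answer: $-29398145$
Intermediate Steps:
$\left(4835 + 36^{2}\right) \left(22 - 4817\right) = \left(4835 + 1296\right) \left(-4795\right) = 6131 \left(-4795\right) = -29398145$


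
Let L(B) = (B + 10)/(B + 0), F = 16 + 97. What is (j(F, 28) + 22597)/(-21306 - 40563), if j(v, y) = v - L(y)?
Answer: -317921/866166 ≈ -0.36704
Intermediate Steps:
F = 113
L(B) = (10 + B)/B
j(v, y) = v - (10 + y)/y
(j(F, 28) + 22597)/(-21306 - 40563) = ((-1 + 113 - 10/28) + 22597)/(-21306 - 40563) = ((-1 + 113 - 10*1/28) + 22597)/(-61869) = ((-1 + 113 - 5/14) + 22597)*(-1/61869) = (1563/14 + 22597)*(-1/61869) = (317921/14)*(-1/61869) = -317921/866166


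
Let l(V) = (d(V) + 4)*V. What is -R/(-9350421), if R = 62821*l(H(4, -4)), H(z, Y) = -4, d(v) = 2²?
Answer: -2010272/9350421 ≈ -0.21499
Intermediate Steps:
d(v) = 4
l(V) = 8*V (l(V) = (4 + 4)*V = 8*V)
R = -2010272 (R = 62821*(8*(-4)) = 62821*(-32) = -2010272)
-R/(-9350421) = -1*(-2010272)/(-9350421) = 2010272*(-1/9350421) = -2010272/9350421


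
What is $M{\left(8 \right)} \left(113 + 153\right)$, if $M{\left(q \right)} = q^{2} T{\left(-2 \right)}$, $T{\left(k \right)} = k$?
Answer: $-34048$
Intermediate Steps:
$M{\left(q \right)} = - 2 q^{2}$ ($M{\left(q \right)} = q^{2} \left(-2\right) = - 2 q^{2}$)
$M{\left(8 \right)} \left(113 + 153\right) = - 2 \cdot 8^{2} \left(113 + 153\right) = \left(-2\right) 64 \cdot 266 = \left(-128\right) 266 = -34048$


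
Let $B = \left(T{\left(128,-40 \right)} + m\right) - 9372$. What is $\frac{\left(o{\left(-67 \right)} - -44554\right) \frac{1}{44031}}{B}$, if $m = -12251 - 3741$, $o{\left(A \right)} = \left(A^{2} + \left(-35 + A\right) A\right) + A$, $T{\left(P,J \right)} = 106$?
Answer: $- \frac{27905}{556067499} \approx -5.0183 \cdot 10^{-5}$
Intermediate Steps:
$o{\left(A \right)} = A + A^{2} + A \left(-35 + A\right)$ ($o{\left(A \right)} = \left(A^{2} + A \left(-35 + A\right)\right) + A = A + A^{2} + A \left(-35 + A\right)$)
$m = -15992$
$B = -25258$ ($B = \left(106 - 15992\right) - 9372 = -15886 - 9372 = -25258$)
$\frac{\left(o{\left(-67 \right)} - -44554\right) \frac{1}{44031}}{B} = \frac{\left(2 \left(-67\right) \left(-17 - 67\right) - -44554\right) \frac{1}{44031}}{-25258} = \left(2 \left(-67\right) \left(-84\right) + 44554\right) \frac{1}{44031} \left(- \frac{1}{25258}\right) = \left(11256 + 44554\right) \frac{1}{44031} \left(- \frac{1}{25258}\right) = 55810 \cdot \frac{1}{44031} \left(- \frac{1}{25258}\right) = \frac{55810}{44031} \left(- \frac{1}{25258}\right) = - \frac{27905}{556067499}$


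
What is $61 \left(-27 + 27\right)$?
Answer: $0$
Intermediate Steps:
$61 \left(-27 + 27\right) = 61 \cdot 0 = 0$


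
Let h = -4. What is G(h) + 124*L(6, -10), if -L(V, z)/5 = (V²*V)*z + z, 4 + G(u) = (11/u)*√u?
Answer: 1345396 - 11*I/2 ≈ 1.3454e+6 - 5.5*I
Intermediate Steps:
G(u) = -4 + 11/√u (G(u) = -4 + (11/u)*√u = -4 + 11/√u)
L(V, z) = -5*z - 5*z*V³ (L(V, z) = -5*((V²*V)*z + z) = -5*(V³*z + z) = -5*(z*V³ + z) = -5*(z + z*V³) = -5*z - 5*z*V³)
G(h) + 124*L(6, -10) = (-4 + 11/√(-4)) + 124*(-5*(-10)*(1 + 6³)) = (-4 + 11*(-I/2)) + 124*(-5*(-10)*(1 + 216)) = (-4 - 11*I/2) + 124*(-5*(-10)*217) = (-4 - 11*I/2) + 124*10850 = (-4 - 11*I/2) + 1345400 = 1345396 - 11*I/2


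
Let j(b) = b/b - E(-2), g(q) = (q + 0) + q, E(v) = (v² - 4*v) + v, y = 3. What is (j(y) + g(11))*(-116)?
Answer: -1508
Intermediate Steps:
E(v) = v² - 3*v
g(q) = 2*q (g(q) = q + q = 2*q)
j(b) = -9 (j(b) = b/b - (-2)*(-3 - 2) = 1 - (-2)*(-5) = 1 - 1*10 = 1 - 10 = -9)
(j(y) + g(11))*(-116) = (-9 + 2*11)*(-116) = (-9 + 22)*(-116) = 13*(-116) = -1508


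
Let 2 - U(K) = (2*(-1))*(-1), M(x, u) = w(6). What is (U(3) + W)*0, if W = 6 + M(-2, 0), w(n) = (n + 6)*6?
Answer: 0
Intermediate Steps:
w(n) = 36 + 6*n (w(n) = (6 + n)*6 = 36 + 6*n)
M(x, u) = 72 (M(x, u) = 36 + 6*6 = 36 + 36 = 72)
W = 78 (W = 6 + 72 = 78)
U(K) = 0 (U(K) = 2 - 2*(-1)*(-1) = 2 - (-2)*(-1) = 2 - 1*2 = 2 - 2 = 0)
(U(3) + W)*0 = (0 + 78)*0 = 78*0 = 0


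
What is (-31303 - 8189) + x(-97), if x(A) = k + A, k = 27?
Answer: -39562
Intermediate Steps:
x(A) = 27 + A
(-31303 - 8189) + x(-97) = (-31303 - 8189) + (27 - 97) = -39492 - 70 = -39562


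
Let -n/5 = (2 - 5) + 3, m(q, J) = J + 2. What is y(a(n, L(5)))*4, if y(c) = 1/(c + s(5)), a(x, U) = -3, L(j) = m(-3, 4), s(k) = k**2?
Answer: 2/11 ≈ 0.18182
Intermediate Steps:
m(q, J) = 2 + J
L(j) = 6 (L(j) = 2 + 4 = 6)
n = 0 (n = -5*((2 - 5) + 3) = -5*(-3 + 3) = -5*0 = 0)
y(c) = 1/(25 + c) (y(c) = 1/(c + 5**2) = 1/(c + 25) = 1/(25 + c))
y(a(n, L(5)))*4 = 4/(25 - 3) = 4/22 = (1/22)*4 = 2/11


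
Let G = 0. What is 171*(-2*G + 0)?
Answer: 0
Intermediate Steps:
171*(-2*G + 0) = 171*(-2*0 + 0) = 171*(0 + 0) = 171*0 = 0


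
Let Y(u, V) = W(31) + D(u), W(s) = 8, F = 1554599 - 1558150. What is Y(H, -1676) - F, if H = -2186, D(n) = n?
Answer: 1373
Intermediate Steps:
F = -3551
Y(u, V) = 8 + u
Y(H, -1676) - F = (8 - 2186) - 1*(-3551) = -2178 + 3551 = 1373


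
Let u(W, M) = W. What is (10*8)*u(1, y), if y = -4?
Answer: 80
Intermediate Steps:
(10*8)*u(1, y) = (10*8)*1 = 80*1 = 80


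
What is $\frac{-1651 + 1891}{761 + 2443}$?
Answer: $\frac{20}{267} \approx 0.074906$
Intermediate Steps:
$\frac{-1651 + 1891}{761 + 2443} = \frac{240}{3204} = 240 \cdot \frac{1}{3204} = \frac{20}{267}$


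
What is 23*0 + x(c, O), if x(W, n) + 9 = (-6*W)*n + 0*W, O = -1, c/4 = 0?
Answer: -9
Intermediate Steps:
c = 0 (c = 4*0 = 0)
x(W, n) = -9 - 6*W*n (x(W, n) = -9 + ((-6*W)*n + 0*W) = -9 + (-6*W*n + 0) = -9 - 6*W*n)
23*0 + x(c, O) = 23*0 + (-9 - 6*0*(-1)) = 0 + (-9 + 0) = 0 - 9 = -9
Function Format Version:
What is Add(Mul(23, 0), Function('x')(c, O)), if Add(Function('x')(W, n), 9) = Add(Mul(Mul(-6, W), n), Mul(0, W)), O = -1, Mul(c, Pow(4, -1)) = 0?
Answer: -9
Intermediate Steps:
c = 0 (c = Mul(4, 0) = 0)
Function('x')(W, n) = Add(-9, Mul(-6, W, n)) (Function('x')(W, n) = Add(-9, Add(Mul(Mul(-6, W), n), Mul(0, W))) = Add(-9, Add(Mul(-6, W, n), 0)) = Add(-9, Mul(-6, W, n)))
Add(Mul(23, 0), Function('x')(c, O)) = Add(Mul(23, 0), Add(-9, Mul(-6, 0, -1))) = Add(0, Add(-9, 0)) = Add(0, -9) = -9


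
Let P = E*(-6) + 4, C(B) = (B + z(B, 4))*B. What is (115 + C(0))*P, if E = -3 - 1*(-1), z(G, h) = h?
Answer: 1840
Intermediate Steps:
E = -2 (E = -3 + 1 = -2)
C(B) = B*(4 + B) (C(B) = (B + 4)*B = (4 + B)*B = B*(4 + B))
P = 16 (P = -2*(-6) + 4 = 12 + 4 = 16)
(115 + C(0))*P = (115 + 0*(4 + 0))*16 = (115 + 0*4)*16 = (115 + 0)*16 = 115*16 = 1840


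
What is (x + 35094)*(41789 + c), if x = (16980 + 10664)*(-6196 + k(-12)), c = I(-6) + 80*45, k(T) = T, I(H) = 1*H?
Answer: -7786763312614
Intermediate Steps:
I(H) = H
c = 3594 (c = -6 + 80*45 = -6 + 3600 = 3594)
x = -171613952 (x = (16980 + 10664)*(-6196 - 12) = 27644*(-6208) = -171613952)
(x + 35094)*(41789 + c) = (-171613952 + 35094)*(41789 + 3594) = -171578858*45383 = -7786763312614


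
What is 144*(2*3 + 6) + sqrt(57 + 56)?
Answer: 1728 + sqrt(113) ≈ 1738.6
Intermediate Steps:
144*(2*3 + 6) + sqrt(57 + 56) = 144*(6 + 6) + sqrt(113) = 144*12 + sqrt(113) = 1728 + sqrt(113)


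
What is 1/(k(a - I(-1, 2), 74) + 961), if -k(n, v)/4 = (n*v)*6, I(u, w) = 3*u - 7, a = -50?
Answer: 1/72001 ≈ 1.3889e-5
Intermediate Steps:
I(u, w) = -7 + 3*u
k(n, v) = -24*n*v (k(n, v) = -4*n*v*6 = -24*n*v)
1/(k(a - I(-1, 2), 74) + 961) = 1/(-24*(-50 - (-7 + 3*(-1)))*74 + 961) = 1/(-24*(-50 - (-7 - 3))*74 + 961) = 1/(-24*(-50 - 1*(-10))*74 + 961) = 1/(-24*(-50 + 10)*74 + 961) = 1/(-24*(-40)*74 + 961) = 1/(71040 + 961) = 1/72001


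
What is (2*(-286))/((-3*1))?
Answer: 572/3 ≈ 190.67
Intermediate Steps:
(2*(-286))/((-3*1)) = -572/(-3) = -⅓*(-572) = 572/3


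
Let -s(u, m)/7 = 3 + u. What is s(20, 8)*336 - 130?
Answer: -54226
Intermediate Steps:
s(u, m) = -21 - 7*u (s(u, m) = -7*(3 + u) = -21 - 7*u)
s(20, 8)*336 - 130 = (-21 - 7*20)*336 - 130 = (-21 - 140)*336 - 130 = -161*336 - 130 = -54096 - 130 = -54226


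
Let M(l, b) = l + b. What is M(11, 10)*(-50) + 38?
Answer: -1012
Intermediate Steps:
M(l, b) = b + l
M(11, 10)*(-50) + 38 = (10 + 11)*(-50) + 38 = 21*(-50) + 38 = -1050 + 38 = -1012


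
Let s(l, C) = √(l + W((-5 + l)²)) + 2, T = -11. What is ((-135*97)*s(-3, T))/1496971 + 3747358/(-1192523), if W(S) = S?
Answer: -5640918429988/1785172347833 - 13095*√61/1496971 ≈ -3.2282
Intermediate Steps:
s(l, C) = 2 + √(l + (-5 + l)²) (s(l, C) = √(l + (-5 + l)²) + 2 = 2 + √(l + (-5 + l)²))
((-135*97)*s(-3, T))/1496971 + 3747358/(-1192523) = ((-135*97)*(2 + √(-3 + (-5 - 3)²)))/1496971 + 3747358/(-1192523) = -13095*(2 + √(-3 + (-8)²))*(1/1496971) + 3747358*(-1/1192523) = -13095*(2 + √(-3 + 64))*(1/1496971) - 3747358/1192523 = -13095*(2 + √61)*(1/1496971) - 3747358/1192523 = (-26190 - 13095*√61)*(1/1496971) - 3747358/1192523 = (-26190/1496971 - 13095*√61/1496971) - 3747358/1192523 = -5640918429988/1785172347833 - 13095*√61/1496971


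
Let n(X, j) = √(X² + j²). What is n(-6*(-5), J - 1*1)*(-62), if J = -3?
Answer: -124*√229 ≈ -1876.5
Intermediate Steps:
n(-6*(-5), J - 1*1)*(-62) = √((-6*(-5))² + (-3 - 1*1)²)*(-62) = √(30² + (-3 - 1)²)*(-62) = √(900 + (-4)²)*(-62) = √(900 + 16)*(-62) = √916*(-62) = (2*√229)*(-62) = -124*√229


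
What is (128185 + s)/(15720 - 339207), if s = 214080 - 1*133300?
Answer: -69655/107829 ≈ -0.64598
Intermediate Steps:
s = 80780 (s = 214080 - 133300 = 80780)
(128185 + s)/(15720 - 339207) = (128185 + 80780)/(15720 - 339207) = 208965/(-323487) = 208965*(-1/323487) = -69655/107829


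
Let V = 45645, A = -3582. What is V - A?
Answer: 49227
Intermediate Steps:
V - A = 45645 - 1*(-3582) = 45645 + 3582 = 49227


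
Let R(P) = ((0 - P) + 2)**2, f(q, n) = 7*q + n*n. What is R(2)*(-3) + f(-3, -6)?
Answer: 15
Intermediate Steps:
f(q, n) = n**2 + 7*q (f(q, n) = 7*q + n**2 = n**2 + 7*q)
R(P) = (2 - P)**2 (R(P) = (-P + 2)**2 = (2 - P)**2)
R(2)*(-3) + f(-3, -6) = (-2 + 2)**2*(-3) + ((-6)**2 + 7*(-3)) = 0**2*(-3) + (36 - 21) = 0*(-3) + 15 = 0 + 15 = 15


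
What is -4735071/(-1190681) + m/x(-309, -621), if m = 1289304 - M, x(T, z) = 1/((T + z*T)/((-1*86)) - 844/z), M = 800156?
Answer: -34624414226156687911/31794754743 ≈ -1.0890e+9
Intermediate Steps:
x(T, z) = 1/(-844/z - T/86 - T*z/86) (x(T, z) = 1/((T + T*z)/(-86) - 844/z) = 1/((T + T*z)*(-1/86) - 844/z) = 1/((-T/86 - T*z/86) - 844/z) = 1/(-844/z - T/86 - T*z/86))
m = 489148 (m = 1289304 - 1*800156 = 1289304 - 800156 = 489148)
-4735071/(-1190681) + m/x(-309, -621) = -4735071/(-1190681) + 489148/((-86*(-621)/(72584 - 309*(-621) - 309*(-621)²))) = -4735071*(-1/1190681) + 489148/((-86*(-621)/(72584 + 191889 - 309*385641))) = 4735071/1190681 + 489148/((-86*(-621)/(72584 + 191889 - 119163069))) = 4735071/1190681 + 489148/((-86*(-621)/(-118898596))) = 4735071/1190681 + 489148/((-86*(-621)*(-1/118898596))) = 4735071/1190681 + 489148/(-26703/59449298) = 4735071/1190681 + 489148*(-59449298/26703) = 4735071/1190681 - 29079505218104/26703 = -34624414226156687911/31794754743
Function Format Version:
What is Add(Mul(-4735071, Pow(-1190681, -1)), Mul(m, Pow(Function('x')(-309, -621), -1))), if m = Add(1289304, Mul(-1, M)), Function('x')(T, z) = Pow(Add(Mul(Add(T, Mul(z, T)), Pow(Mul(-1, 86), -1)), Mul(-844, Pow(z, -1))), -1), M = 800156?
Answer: Rational(-34624414226156687911, 31794754743) ≈ -1.0890e+9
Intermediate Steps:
Function('x')(T, z) = Pow(Add(Mul(-844, Pow(z, -1)), Mul(Rational(-1, 86), T), Mul(Rational(-1, 86), T, z)), -1) (Function('x')(T, z) = Pow(Add(Mul(Add(T, Mul(T, z)), Pow(-86, -1)), Mul(-844, Pow(z, -1))), -1) = Pow(Add(Mul(Add(T, Mul(T, z)), Rational(-1, 86)), Mul(-844, Pow(z, -1))), -1) = Pow(Add(Add(Mul(Rational(-1, 86), T), Mul(Rational(-1, 86), T, z)), Mul(-844, Pow(z, -1))), -1) = Pow(Add(Mul(-844, Pow(z, -1)), Mul(Rational(-1, 86), T), Mul(Rational(-1, 86), T, z)), -1))
m = 489148 (m = Add(1289304, Mul(-1, 800156)) = Add(1289304, -800156) = 489148)
Add(Mul(-4735071, Pow(-1190681, -1)), Mul(m, Pow(Function('x')(-309, -621), -1))) = Add(Mul(-4735071, Pow(-1190681, -1)), Mul(489148, Pow(Mul(-86, -621, Pow(Add(72584, Mul(-309, -621), Mul(-309, Pow(-621, 2))), -1)), -1))) = Add(Mul(-4735071, Rational(-1, 1190681)), Mul(489148, Pow(Mul(-86, -621, Pow(Add(72584, 191889, Mul(-309, 385641)), -1)), -1))) = Add(Rational(4735071, 1190681), Mul(489148, Pow(Mul(-86, -621, Pow(Add(72584, 191889, -119163069), -1)), -1))) = Add(Rational(4735071, 1190681), Mul(489148, Pow(Mul(-86, -621, Pow(-118898596, -1)), -1))) = Add(Rational(4735071, 1190681), Mul(489148, Pow(Mul(-86, -621, Rational(-1, 118898596)), -1))) = Add(Rational(4735071, 1190681), Mul(489148, Pow(Rational(-26703, 59449298), -1))) = Add(Rational(4735071, 1190681), Mul(489148, Rational(-59449298, 26703))) = Add(Rational(4735071, 1190681), Rational(-29079505218104, 26703)) = Rational(-34624414226156687911, 31794754743)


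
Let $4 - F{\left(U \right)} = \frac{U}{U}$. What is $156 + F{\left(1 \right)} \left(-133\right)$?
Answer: $-243$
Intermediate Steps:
$F{\left(U \right)} = 3$ ($F{\left(U \right)} = 4 - \frac{U}{U} = 4 - 1 = 3$)
$156 + F{\left(1 \right)} \left(-133\right) = 156 + 3 \left(-133\right) = 156 - 399 = -243$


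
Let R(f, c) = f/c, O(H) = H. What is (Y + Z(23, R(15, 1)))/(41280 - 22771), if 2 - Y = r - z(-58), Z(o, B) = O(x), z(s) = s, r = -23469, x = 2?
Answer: 105/83 ≈ 1.2651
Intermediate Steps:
Z(o, B) = 2
Y = 23413 (Y = 2 - (-23469 - 1*(-58)) = 2 - (-23469 + 58) = 2 - 1*(-23411) = 2 + 23411 = 23413)
(Y + Z(23, R(15, 1)))/(41280 - 22771) = (23413 + 2)/(41280 - 22771) = 23415/18509 = 23415*(1/18509) = 105/83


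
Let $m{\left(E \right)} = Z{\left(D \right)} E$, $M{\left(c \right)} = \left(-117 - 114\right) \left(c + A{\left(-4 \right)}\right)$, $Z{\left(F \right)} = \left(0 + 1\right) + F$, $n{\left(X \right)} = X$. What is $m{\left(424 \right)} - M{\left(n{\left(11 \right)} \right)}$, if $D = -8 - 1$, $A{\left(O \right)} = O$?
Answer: $-1775$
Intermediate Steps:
$D = -9$
$Z{\left(F \right)} = 1 + F$
$M{\left(c \right)} = 924 - 231 c$ ($M{\left(c \right)} = \left(-117 - 114\right) \left(c - 4\right) = - 231 \left(-4 + c\right) = 924 - 231 c$)
$m{\left(E \right)} = - 8 E$ ($m{\left(E \right)} = \left(1 - 9\right) E = - 8 E$)
$m{\left(424 \right)} - M{\left(n{\left(11 \right)} \right)} = \left(-8\right) 424 - \left(924 - 2541\right) = -3392 - \left(924 - 2541\right) = -3392 - -1617 = -3392 + 1617 = -1775$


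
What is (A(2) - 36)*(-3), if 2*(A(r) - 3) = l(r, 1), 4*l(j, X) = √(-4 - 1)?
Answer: 99 - 3*I*√5/8 ≈ 99.0 - 0.83853*I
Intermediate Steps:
l(j, X) = I*√5/4 (l(j, X) = √(-4 - 1)/4 = √(-5)/4 = (I*√5)/4 = I*√5/4)
A(r) = 3 + I*√5/8 (A(r) = 3 + (I*√5/4)/2 = 3 + I*√5/8)
(A(2) - 36)*(-3) = ((3 + I*√5/8) - 36)*(-3) = (-33 + I*√5/8)*(-3) = 99 - 3*I*√5/8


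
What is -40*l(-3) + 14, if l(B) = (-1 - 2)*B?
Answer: -346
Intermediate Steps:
l(B) = -3*B
-40*l(-3) + 14 = -(-120)*(-3) + 14 = -40*9 + 14 = -360 + 14 = -346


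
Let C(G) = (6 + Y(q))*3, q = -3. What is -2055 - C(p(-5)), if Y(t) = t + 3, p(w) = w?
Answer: -2073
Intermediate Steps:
Y(t) = 3 + t
C(G) = 18 (C(G) = (6 + (3 - 3))*3 = (6 + 0)*3 = 6*3 = 18)
-2055 - C(p(-5)) = -2055 - 1*18 = -2055 - 18 = -2073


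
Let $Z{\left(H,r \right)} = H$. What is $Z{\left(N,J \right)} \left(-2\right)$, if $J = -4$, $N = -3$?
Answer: $6$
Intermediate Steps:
$Z{\left(N,J \right)} \left(-2\right) = \left(-3\right) \left(-2\right) = 6$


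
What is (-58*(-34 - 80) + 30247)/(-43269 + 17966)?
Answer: -36859/25303 ≈ -1.4567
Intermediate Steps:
(-58*(-34 - 80) + 30247)/(-43269 + 17966) = (-58*(-114) + 30247)/(-25303) = (6612 + 30247)*(-1/25303) = 36859*(-1/25303) = -36859/25303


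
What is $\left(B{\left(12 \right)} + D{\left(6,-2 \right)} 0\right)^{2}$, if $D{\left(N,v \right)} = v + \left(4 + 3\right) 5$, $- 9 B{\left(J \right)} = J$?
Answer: $\frac{16}{9} \approx 1.7778$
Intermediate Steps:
$B{\left(J \right)} = - \frac{J}{9}$
$D{\left(N,v \right)} = 35 + v$ ($D{\left(N,v \right)} = v + 7 \cdot 5 = v + 35 = 35 + v$)
$\left(B{\left(12 \right)} + D{\left(6,-2 \right)} 0\right)^{2} = \left(\left(- \frac{1}{9}\right) 12 + \left(35 - 2\right) 0\right)^{2} = \left(- \frac{4}{3} + 33 \cdot 0\right)^{2} = \left(- \frac{4}{3} + 0\right)^{2} = \left(- \frac{4}{3}\right)^{2} = \frac{16}{9}$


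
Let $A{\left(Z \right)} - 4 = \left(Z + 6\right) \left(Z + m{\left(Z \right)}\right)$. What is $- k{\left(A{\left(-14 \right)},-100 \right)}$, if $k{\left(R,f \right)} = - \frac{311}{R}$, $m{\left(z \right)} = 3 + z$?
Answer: $\frac{311}{204} \approx 1.5245$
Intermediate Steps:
$A{\left(Z \right)} = 4 + \left(3 + 2 Z\right) \left(6 + Z\right)$ ($A{\left(Z \right)} = 4 + \left(Z + 6\right) \left(Z + \left(3 + Z\right)\right) = 4 + \left(6 + Z\right) \left(3 + 2 Z\right) = 4 + \left(3 + 2 Z\right) \left(6 + Z\right)$)
$- k{\left(A{\left(-14 \right)},-100 \right)} = - \frac{-311}{22 + 2 \left(-14\right)^{2} + 15 \left(-14\right)} = - \frac{-311}{22 + 2 \cdot 196 - 210} = - \frac{-311}{22 + 392 - 210} = - \frac{-311}{204} = \left(-1\right) \left(- \frac{311}{204}\right) = \frac{311}{204}$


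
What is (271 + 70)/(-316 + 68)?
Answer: -11/8 ≈ -1.3750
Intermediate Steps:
(271 + 70)/(-316 + 68) = 341/(-248) = 341*(-1/248) = -11/8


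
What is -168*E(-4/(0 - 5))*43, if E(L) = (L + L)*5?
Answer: -57792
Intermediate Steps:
E(L) = 10*L (E(L) = (2*L)*5 = 10*L)
-168*E(-4/(0 - 5))*43 = -1680*-4/(0 - 5)*43 = -1680*-4/(-5)*43 = -1680*(-⅕*(-4))*43 = -1680*4/5*43 = -168*8*43 = -1344*43 = -57792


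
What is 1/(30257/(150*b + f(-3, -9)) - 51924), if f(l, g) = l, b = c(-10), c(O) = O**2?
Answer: -14997/778673971 ≈ -1.9260e-5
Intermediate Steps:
b = 100 (b = (-10)**2 = 100)
1/(30257/(150*b + f(-3, -9)) - 51924) = 1/(30257/(150*100 - 3) - 51924) = 1/(30257/(15000 - 3) - 51924) = 1/(30257/14997 - 51924) = 1/(-778673971/14997) = -14997/778673971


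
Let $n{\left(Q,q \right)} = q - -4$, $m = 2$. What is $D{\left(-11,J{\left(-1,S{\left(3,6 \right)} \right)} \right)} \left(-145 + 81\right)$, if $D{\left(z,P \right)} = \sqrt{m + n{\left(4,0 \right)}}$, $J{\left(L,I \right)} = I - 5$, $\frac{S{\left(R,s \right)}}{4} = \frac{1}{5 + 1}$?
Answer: $- 64 \sqrt{6} \approx -156.77$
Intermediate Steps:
$n{\left(Q,q \right)} = 4 + q$ ($n{\left(Q,q \right)} = q + 4 = 4 + q$)
$S{\left(R,s \right)} = \frac{2}{3}$ ($S{\left(R,s \right)} = \frac{4}{5 + 1} = \frac{4}{6} = 4 \cdot \frac{1}{6} = \frac{2}{3}$)
$J{\left(L,I \right)} = -5 + I$ ($J{\left(L,I \right)} = I - 5 = -5 + I$)
$D{\left(z,P \right)} = \sqrt{6}$ ($D{\left(z,P \right)} = \sqrt{2 + \left(4 + 0\right)} = \sqrt{2 + 4} = \sqrt{6}$)
$D{\left(-11,J{\left(-1,S{\left(3,6 \right)} \right)} \right)} \left(-145 + 81\right) = \sqrt{6} \left(-145 + 81\right) = \sqrt{6} \left(-64\right) = - 64 \sqrt{6}$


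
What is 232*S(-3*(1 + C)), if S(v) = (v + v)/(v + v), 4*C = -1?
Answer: 232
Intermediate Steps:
C = -1/4 (C = (1/4)*(-1) = -1/4 ≈ -0.25000)
S(v) = 1 (S(v) = (2*v)/((2*v)) = (2*v)*(1/(2*v)) = 1)
232*S(-3*(1 + C)) = 232*1 = 232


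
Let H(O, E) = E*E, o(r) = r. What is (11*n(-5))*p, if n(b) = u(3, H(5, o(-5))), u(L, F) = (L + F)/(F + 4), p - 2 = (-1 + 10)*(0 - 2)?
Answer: -4928/29 ≈ -169.93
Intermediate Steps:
p = -16 (p = 2 + (-1 + 10)*(0 - 2) = 2 + 9*(-2) = 2 - 18 = -16)
H(O, E) = E²
u(L, F) = (F + L)/(4 + F)
n(b) = 28/29 (n(b) = ((-5)² + 3)/(4 + (-5)²) = (25 + 3)/(4 + 25) = 28/29)
(11*n(-5))*p = (11*(28/29))*(-16) = (308/29)*(-16) = -4928/29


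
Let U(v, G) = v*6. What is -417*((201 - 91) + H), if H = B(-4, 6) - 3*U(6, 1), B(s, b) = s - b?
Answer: 3336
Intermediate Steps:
U(v, G) = 6*v
H = -118 (H = (-4 - 1*6) - 18*6 = (-4 - 6) - 3*36 = -10 - 108 = -118)
-417*((201 - 91) + H) = -417*((201 - 91) - 118) = -417*(110 - 118) = -417*(-8) = 3336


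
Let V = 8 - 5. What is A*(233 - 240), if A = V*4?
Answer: -84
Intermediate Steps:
V = 3
A = 12 (A = 3*4 = 12)
A*(233 - 240) = 12*(233 - 240) = 12*(-7) = -84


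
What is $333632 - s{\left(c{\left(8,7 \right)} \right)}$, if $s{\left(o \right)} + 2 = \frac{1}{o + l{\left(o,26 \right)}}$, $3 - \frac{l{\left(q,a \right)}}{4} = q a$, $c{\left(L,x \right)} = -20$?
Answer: $\frac{691289647}{2072} \approx 3.3363 \cdot 10^{5}$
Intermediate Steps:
$l{\left(q,a \right)} = 12 - 4 a q$ ($l{\left(q,a \right)} = 12 - 4 q a = 12 - 4 a q$)
$s{\left(o \right)} = -2 + \frac{1}{12 - 103 o}$ ($s{\left(o \right)} = -2 + \frac{1}{o + \left(12 - 104 o\right)} = -2 + \frac{1}{o - \left(-12 + 104 o\right)} = -2 + \frac{1}{12 - 103 o}$)
$333632 - s{\left(c{\left(8,7 \right)} \right)} = 333632 - \frac{23 - -4120}{-12 + 103 \left(-20\right)} = 333632 - \frac{23 + 4120}{-12 - 2060} = 333632 - \frac{1}{-2072} \cdot 4143 = 333632 - \left(- \frac{1}{2072}\right) 4143 = 333632 - - \frac{4143}{2072} = 333632 + \frac{4143}{2072} = \frac{691289647}{2072}$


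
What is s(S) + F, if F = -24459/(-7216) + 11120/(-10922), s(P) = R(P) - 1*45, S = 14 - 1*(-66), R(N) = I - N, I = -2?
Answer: -4911185513/39406576 ≈ -124.63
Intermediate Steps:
R(N) = -2 - N
S = 80 (S = 14 + 66 = 80)
s(P) = -47 - P (s(P) = (-2 - P) - 1*45 = (-2 - P) - 45 = -47 - P)
F = 93449639/39406576 (F = -24459*(-1/7216) + 11120*(-1/10922) = 24459/7216 - 5560/5461 = 93449639/39406576 ≈ 2.3714)
s(S) + F = (-47 - 1*80) + 93449639/39406576 = (-47 - 80) + 93449639/39406576 = -127 + 93449639/39406576 = -4911185513/39406576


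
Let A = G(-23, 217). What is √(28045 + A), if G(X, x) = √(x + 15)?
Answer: √(28045 + 2*√58) ≈ 167.51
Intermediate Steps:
G(X, x) = √(15 + x)
A = 2*√58 (A = √(15 + 217) = √232 = 2*√58 ≈ 15.232)
√(28045 + A) = √(28045 + 2*√58)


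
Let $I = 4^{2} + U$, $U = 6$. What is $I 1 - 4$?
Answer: $18$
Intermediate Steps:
$I = 22$ ($I = 4^{2} + 6 = 16 + 6 = 22$)
$I 1 - 4 = 22 \cdot 1 - 4 = 22 - 4 = 18$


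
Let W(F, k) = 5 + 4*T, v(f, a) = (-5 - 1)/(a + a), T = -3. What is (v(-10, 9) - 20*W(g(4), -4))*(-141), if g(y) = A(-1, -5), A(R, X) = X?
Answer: -19693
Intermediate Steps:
g(y) = -5
v(f, a) = -3/a (v(f, a) = -6*1/(2*a) = -3/a)
W(F, k) = -7 (W(F, k) = 5 + 4*(-3) = 5 - 12 = -7)
(v(-10, 9) - 20*W(g(4), -4))*(-141) = (-3/9 - 20*(-7))*(-141) = (-3*⅑ + 140)*(-141) = (-⅓ + 140)*(-141) = (419/3)*(-141) = -19693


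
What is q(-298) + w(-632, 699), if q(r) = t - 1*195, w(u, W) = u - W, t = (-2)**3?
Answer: -1534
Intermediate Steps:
t = -8
q(r) = -203 (q(r) = -8 - 1*195 = -8 - 195 = -203)
q(-298) + w(-632, 699) = -203 + (-632 - 1*699) = -203 + (-632 - 699) = -203 - 1331 = -1534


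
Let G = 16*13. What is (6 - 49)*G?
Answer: -8944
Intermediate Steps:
G = 208
(6 - 49)*G = (6 - 49)*208 = -43*208 = -8944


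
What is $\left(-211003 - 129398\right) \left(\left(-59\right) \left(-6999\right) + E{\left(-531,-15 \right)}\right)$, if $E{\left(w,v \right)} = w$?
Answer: $-140384776410$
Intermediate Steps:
$\left(-211003 - 129398\right) \left(\left(-59\right) \left(-6999\right) + E{\left(-531,-15 \right)}\right) = \left(-211003 - 129398\right) \left(\left(-59\right) \left(-6999\right) - 531\right) = - 340401 \left(412941 - 531\right) = \left(-340401\right) 412410 = -140384776410$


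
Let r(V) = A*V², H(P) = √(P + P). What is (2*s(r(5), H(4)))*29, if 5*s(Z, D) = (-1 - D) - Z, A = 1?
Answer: -1508/5 - 116*√2/5 ≈ -334.41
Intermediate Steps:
H(P) = √2*√P (H(P) = √(2*P) = √2*√P)
r(V) = V² (r(V) = 1*V² = V²)
s(Z, D) = -⅕ - D/5 - Z/5 (s(Z, D) = ((-1 - D) - Z)/5 = (-1 - D - Z)/5 = -⅕ - D/5 - Z/5)
(2*s(r(5), H(4)))*29 = (2*(-⅕ - √2*√4/5 - ⅕*5²))*29 = (2*(-⅕ - √2*2/5 - ⅕*25))*29 = (2*(-⅕ - 2*√2/5 - 5))*29 = (2*(-26/5 - 2*√2/5))*29 = (-52/5 - 4*√2/5)*29 = -1508/5 - 116*√2/5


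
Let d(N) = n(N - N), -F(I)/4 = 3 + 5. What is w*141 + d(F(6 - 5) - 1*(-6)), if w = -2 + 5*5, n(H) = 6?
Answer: 3249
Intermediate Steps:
F(I) = -32 (F(I) = -4*(3 + 5) = -4*8 = -32)
w = 23 (w = -2 + 25 = 23)
d(N) = 6
w*141 + d(F(6 - 5) - 1*(-6)) = 23*141 + 6 = 3243 + 6 = 3249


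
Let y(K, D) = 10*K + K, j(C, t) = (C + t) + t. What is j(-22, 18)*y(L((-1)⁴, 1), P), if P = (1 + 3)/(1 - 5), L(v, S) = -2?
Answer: -308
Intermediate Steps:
j(C, t) = C + 2*t
P = -1 (P = 4/(-4) = 4*(-¼) = -1)
y(K, D) = 11*K
j(-22, 18)*y(L((-1)⁴, 1), P) = (-22 + 2*18)*(11*(-2)) = (-22 + 36)*(-22) = 14*(-22) = -308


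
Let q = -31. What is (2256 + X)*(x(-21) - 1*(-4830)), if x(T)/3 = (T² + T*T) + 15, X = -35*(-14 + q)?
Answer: 28812951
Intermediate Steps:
X = 1575 (X = -35*(-14 - 31) = -35*(-45) = 1575)
x(T) = 45 + 6*T² (x(T) = 3*((T² + T*T) + 15) = 3*((T² + T²) + 15) = 3*(2*T² + 15) = 3*(15 + 2*T²) = 45 + 6*T²)
(2256 + X)*(x(-21) - 1*(-4830)) = (2256 + 1575)*((45 + 6*(-21)²) - 1*(-4830)) = 3831*((45 + 6*441) + 4830) = 3831*((45 + 2646) + 4830) = 3831*(2691 + 4830) = 3831*7521 = 28812951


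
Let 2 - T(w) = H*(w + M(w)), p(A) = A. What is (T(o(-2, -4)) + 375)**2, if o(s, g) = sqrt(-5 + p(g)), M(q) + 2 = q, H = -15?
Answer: 112309 + 62460*I ≈ 1.1231e+5 + 62460.0*I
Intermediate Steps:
M(q) = -2 + q
o(s, g) = sqrt(-5 + g)
T(w) = -28 + 30*w (T(w) = 2 - (-15)*(w + (-2 + w)) = 2 - (-15)*(-2 + 2*w) = 2 - (30 - 30*w) = 2 + (-30 + 30*w) = -28 + 30*w)
(T(o(-2, -4)) + 375)**2 = ((-28 + 30*sqrt(-5 - 4)) + 375)**2 = ((-28 + 30*sqrt(-9)) + 375)**2 = ((-28 + 30*(3*I)) + 375)**2 = ((-28 + 90*I) + 375)**2 = (347 + 90*I)**2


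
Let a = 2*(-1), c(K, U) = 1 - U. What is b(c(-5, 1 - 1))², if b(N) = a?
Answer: 4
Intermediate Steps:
a = -2
b(N) = -2
b(c(-5, 1 - 1))² = (-2)² = 4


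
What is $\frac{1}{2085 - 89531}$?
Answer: $- \frac{1}{87446} \approx -1.1436 \cdot 10^{-5}$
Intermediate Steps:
$\frac{1}{2085 - 89531} = \frac{1}{-87446} = - \frac{1}{87446}$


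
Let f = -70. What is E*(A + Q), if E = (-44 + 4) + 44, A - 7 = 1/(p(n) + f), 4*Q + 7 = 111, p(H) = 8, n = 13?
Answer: 4090/31 ≈ 131.94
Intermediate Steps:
Q = 26 (Q = -7/4 + (1/4)*111 = -7/4 + 111/4 = 26)
A = 433/62 (A = 7 + 1/(8 - 70) = 7 + 1/(-62) = 7 - 1/62 = 433/62 ≈ 6.9839)
E = 4 (E = -40 + 44 = 4)
E*(A + Q) = 4*(433/62 + 26) = 4*(2045/62) = 4090/31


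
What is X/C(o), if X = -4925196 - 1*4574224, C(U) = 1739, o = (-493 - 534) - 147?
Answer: -9499420/1739 ≈ -5462.6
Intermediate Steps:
o = -1174 (o = -1027 - 147 = -1174)
X = -9499420 (X = -4925196 - 4574224 = -9499420)
X/C(o) = -9499420/1739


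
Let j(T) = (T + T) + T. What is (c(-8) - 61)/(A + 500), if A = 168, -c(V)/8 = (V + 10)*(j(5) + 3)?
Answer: -349/668 ≈ -0.52246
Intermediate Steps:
j(T) = 3*T (j(T) = 2*T + T = 3*T)
c(V) = -1440 - 144*V (c(V) = -8*(V + 10)*(3*5 + 3) = -8*(10 + V)*(15 + 3) = -8*(10 + V)*18 = -8*(180 + 18*V) = -1440 - 144*V)
(c(-8) - 61)/(A + 500) = ((-1440 - 144*(-8)) - 61)/(168 + 500) = ((-1440 + 1152) - 61)/668 = (-288 - 61)*(1/668) = -349*1/668 = -349/668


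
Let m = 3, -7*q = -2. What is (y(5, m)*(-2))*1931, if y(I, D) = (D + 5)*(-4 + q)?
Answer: 803296/7 ≈ 1.1476e+5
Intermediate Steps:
q = 2/7 (q = -⅐*(-2) = 2/7 ≈ 0.28571)
y(I, D) = -130/7 - 26*D/7 (y(I, D) = (D + 5)*(-4 + 2/7) = (5 + D)*(-26/7) = -130/7 - 26*D/7)
(y(5, m)*(-2))*1931 = ((-130/7 - 26/7*3)*(-2))*1931 = ((-130/7 - 78/7)*(-2))*1931 = -208/7*(-2)*1931 = (416/7)*1931 = 803296/7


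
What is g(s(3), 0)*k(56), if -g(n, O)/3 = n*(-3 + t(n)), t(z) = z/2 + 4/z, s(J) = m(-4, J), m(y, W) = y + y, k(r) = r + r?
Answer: -20160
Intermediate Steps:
k(r) = 2*r
m(y, W) = 2*y
s(J) = -8 (s(J) = 2*(-4) = -8)
t(z) = z/2 + 4/z (t(z) = z*(½) + 4/z = z/2 + 4/z)
g(n, O) = -3*n*(-3 + n/2 + 4/n) (g(n, O) = -3*n*(-3 + (n/2 + 4/n)) = -3*n*(-3 + n/2 + 4/n))
g(s(3), 0)*k(56) = (-12 - 3/2*(-8)*(-6 - 8))*(2*56) = (-12 - 3/2*(-8)*(-14))*112 = (-12 - 168)*112 = -180*112 = -20160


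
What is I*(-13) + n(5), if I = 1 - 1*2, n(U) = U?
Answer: 18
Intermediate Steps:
I = -1 (I = 1 - 2 = -1)
I*(-13) + n(5) = -1*(-13) + 5 = 13 + 5 = 18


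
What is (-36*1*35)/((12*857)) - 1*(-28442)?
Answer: 24374689/857 ≈ 28442.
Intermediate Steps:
(-36*1*35)/((12*857)) - 1*(-28442) = -36*35/10284 + 28442 = -1260*1/10284 + 28442 = -105/857 + 28442 = 24374689/857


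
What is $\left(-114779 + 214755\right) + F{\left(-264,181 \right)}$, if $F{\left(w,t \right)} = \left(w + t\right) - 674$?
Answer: $99219$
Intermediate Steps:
$F{\left(w,t \right)} = -674 + t + w$ ($F{\left(w,t \right)} = \left(t + w\right) - 674 = -674 + t + w$)
$\left(-114779 + 214755\right) + F{\left(-264,181 \right)} = \left(-114779 + 214755\right) - 757 = 99976 - 757 = 99219$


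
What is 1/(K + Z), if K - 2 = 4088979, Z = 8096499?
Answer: 1/12185480 ≈ 8.2065e-8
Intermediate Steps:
K = 4088981 (K = 2 + 4088979 = 4088981)
1/(K + Z) = 1/(4088981 + 8096499) = 1/12185480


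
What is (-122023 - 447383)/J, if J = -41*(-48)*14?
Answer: -94901/4592 ≈ -20.667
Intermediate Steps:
J = 27552 (J = 1968*14 = 27552)
(-122023 - 447383)/J = (-122023 - 447383)/27552 = -569406*1/27552 = -94901/4592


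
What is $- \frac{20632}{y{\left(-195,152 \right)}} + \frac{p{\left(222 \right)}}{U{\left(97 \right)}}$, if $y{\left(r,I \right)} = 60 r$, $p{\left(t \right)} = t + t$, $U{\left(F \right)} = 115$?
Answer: $\frac{378374}{67275} \approx 5.6243$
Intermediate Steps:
$p{\left(t \right)} = 2 t$
$- \frac{20632}{y{\left(-195,152 \right)}} + \frac{p{\left(222 \right)}}{U{\left(97 \right)}} = - \frac{20632}{60 \left(-195\right)} + \frac{2 \cdot 222}{115} = - \frac{20632}{-11700} + 444 \cdot \frac{1}{115} = \left(-20632\right) \left(- \frac{1}{11700}\right) + \frac{444}{115} = \frac{5158}{2925} + \frac{444}{115} = \frac{378374}{67275}$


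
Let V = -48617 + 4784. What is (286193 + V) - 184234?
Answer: 58126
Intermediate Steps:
V = -43833
(286193 + V) - 184234 = (286193 - 43833) - 184234 = 242360 - 184234 = 58126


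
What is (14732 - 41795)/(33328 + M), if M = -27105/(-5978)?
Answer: -161782614/199261889 ≈ -0.81191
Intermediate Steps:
M = 27105/5978 (M = -27105*(-1/5978) = 27105/5978 ≈ 4.5341)
(14732 - 41795)/(33328 + M) = (14732 - 41795)/(33328 + 27105/5978) = -27063/199261889/5978 = -27063*5978/199261889 = -161782614/199261889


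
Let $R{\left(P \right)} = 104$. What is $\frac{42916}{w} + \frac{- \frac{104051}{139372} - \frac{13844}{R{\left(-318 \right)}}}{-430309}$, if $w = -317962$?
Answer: $- \frac{1517377898086333}{11268130117918804} \approx -0.13466$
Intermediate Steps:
$\frac{42916}{w} + \frac{- \frac{104051}{139372} - \frac{13844}{R{\left(-318 \right)}}}{-430309} = \frac{42916}{-317962} + \frac{- \frac{104051}{139372} - \frac{13844}{104}}{-430309} = 42916 \left(- \frac{1}{317962}\right) + \left(\left(-104051\right) \frac{1}{139372} - \frac{3461}{26}\right) \left(- \frac{1}{430309}\right) = - \frac{21458}{158981} + \left(- \frac{104051}{139372} - \frac{3461}{26}\right) \left(- \frac{1}{430309}\right) = - \frac{21458}{158981} - - \frac{22048719}{70877212484} = - \frac{21458}{158981} + \frac{22048719}{70877212484} = - \frac{1517377898086333}{11268130117918804}$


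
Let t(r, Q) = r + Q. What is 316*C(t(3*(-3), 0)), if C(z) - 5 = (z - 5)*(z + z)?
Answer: 81212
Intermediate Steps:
t(r, Q) = Q + r
C(z) = 5 + 2*z*(-5 + z) (C(z) = 5 + (z - 5)*(z + z) = 5 + (-5 + z)*(2*z) = 5 + 2*z*(-5 + z))
316*C(t(3*(-3), 0)) = 316*(5 - 10*(0 + 3*(-3)) + 2*(0 + 3*(-3))**2) = 316*(5 - 10*(0 - 9) + 2*(0 - 9)**2) = 316*(5 - 10*(-9) + 2*(-9)**2) = 316*(5 + 90 + 2*81) = 316*(5 + 90 + 162) = 316*257 = 81212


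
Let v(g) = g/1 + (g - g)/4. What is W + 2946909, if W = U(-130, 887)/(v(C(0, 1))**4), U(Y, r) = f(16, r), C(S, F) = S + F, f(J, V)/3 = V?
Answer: 2949570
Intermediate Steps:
f(J, V) = 3*V
C(S, F) = F + S
U(Y, r) = 3*r
v(g) = g (v(g) = g*1 + 0*(1/4) = g + 0 = g)
W = 2661 (W = (3*887)/((1 + 0)**4) = 2661/(1**4) = 2661/1 = 2661*1 = 2661)
W + 2946909 = 2661 + 2946909 = 2949570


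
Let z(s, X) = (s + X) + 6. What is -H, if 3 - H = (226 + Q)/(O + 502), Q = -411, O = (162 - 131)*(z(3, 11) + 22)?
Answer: -5597/1804 ≈ -3.1026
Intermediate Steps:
z(s, X) = 6 + X + s (z(s, X) = (X + s) + 6 = 6 + X + s)
O = 1302 (O = (162 - 131)*((6 + 11 + 3) + 22) = 31*(20 + 22) = 31*42 = 1302)
H = 5597/1804 (H = 3 - (226 - 411)/(1302 + 502) = 3 - (-185)/1804 = 3 - 1*(-185/1804) = 3 + 185/1804 = 5597/1804 ≈ 3.1026)
-H = -1*5597/1804 = -5597/1804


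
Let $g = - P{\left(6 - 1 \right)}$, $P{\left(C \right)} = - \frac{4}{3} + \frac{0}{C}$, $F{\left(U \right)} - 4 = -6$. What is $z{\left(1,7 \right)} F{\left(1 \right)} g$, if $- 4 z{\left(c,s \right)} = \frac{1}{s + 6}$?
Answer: $\frac{2}{39} \approx 0.051282$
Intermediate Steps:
$F{\left(U \right)} = -2$ ($F{\left(U \right)} = 4 - 6 = -2$)
$P{\left(C \right)} = - \frac{4}{3}$ ($P{\left(C \right)} = \left(-4\right) \frac{1}{3} + 0 = - \frac{4}{3} + 0 = - \frac{4}{3}$)
$z{\left(c,s \right)} = - \frac{1}{4 \left(6 + s\right)}$ ($z{\left(c,s \right)} = - \frac{1}{4 \left(s + 6\right)} = - \frac{1}{4 \left(6 + s\right)}$)
$g = \frac{4}{3}$ ($g = \left(-1\right) \left(- \frac{4}{3}\right) = \frac{4}{3} \approx 1.3333$)
$z{\left(1,7 \right)} F{\left(1 \right)} g = - \frac{1}{24 + 4 \cdot 7} \left(-2\right) \frac{4}{3} = - \frac{1}{24 + 28} \left(-2\right) \frac{4}{3} = - \frac{1}{52} \left(-2\right) \frac{4}{3} = \left(-1\right) \frac{1}{52} \left(-2\right) \frac{4}{3} = \left(- \frac{1}{52}\right) \left(-2\right) \frac{4}{3} = \frac{1}{26} \cdot \frac{4}{3} = \frac{2}{39}$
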